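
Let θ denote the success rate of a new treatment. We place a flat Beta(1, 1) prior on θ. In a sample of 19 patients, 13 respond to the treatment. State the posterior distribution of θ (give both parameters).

The binomial likelihood is conjugate to the Beta prior: with 13 successes and 6 failures, the posterior is Beta(1+13, 1+6) = Beta(14, 7).

Posterior: Beta(14, 7)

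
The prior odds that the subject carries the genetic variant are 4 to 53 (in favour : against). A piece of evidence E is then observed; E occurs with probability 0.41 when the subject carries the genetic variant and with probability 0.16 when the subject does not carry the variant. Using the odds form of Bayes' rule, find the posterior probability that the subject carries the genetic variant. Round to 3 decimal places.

Posterior probability ≈ 0.162

Prior odds = 4/53 = 0.075472. In log-odds, ln(0.075472) = -2.5840.
Add log likelihood ratio: ln(2.5625) = 0.94098.
Posterior log-odds = -1.6430, so posterior odds = exp(-1.6430) = 0.19340. Converting, P(H|E) = 0.19340/1.1934 = 0.162.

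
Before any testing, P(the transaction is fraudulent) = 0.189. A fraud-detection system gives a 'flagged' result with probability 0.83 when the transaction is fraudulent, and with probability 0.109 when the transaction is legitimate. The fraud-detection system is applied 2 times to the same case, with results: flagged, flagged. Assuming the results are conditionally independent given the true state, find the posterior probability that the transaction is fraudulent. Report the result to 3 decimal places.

Let H be the event that the transaction is fraudulent; start with P(H) = 0.189. P('flagged'|H) = 0.83, P('flagged'|¬H) = 0.109.
Update on result 1 ('flagged'): P(H) ← 0.83·0.1890 / (0.83·0.1890 + 0.109·0.8110) = 0.15687/0.24527 = 0.6396.
Update on result 2 ('flagged'): P(H) ← 0.83·0.6396 / (0.83·0.6396 + 0.109·0.3604) = 0.53085/0.57014 = 0.9311.

Posterior P(H) ≈ 0.931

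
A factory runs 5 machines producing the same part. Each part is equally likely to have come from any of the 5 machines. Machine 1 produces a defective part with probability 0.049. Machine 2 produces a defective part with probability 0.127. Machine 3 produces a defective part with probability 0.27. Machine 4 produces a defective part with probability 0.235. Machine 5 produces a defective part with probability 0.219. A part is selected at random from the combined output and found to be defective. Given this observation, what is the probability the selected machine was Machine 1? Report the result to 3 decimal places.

Tabulate prior·likelihood by source: [1] prior 0.2, lik 0.049, product 0.009800; [2] prior 0.2, lik 0.127, product 0.02540; [3] prior 0.2, lik 0.27, product 0.05400; [4] prior 0.2, lik 0.235, product 0.04700; [5] prior 0.2, lik 0.219, product 0.04380.
Normalizing constant = 0.18000; the posterior for Machine 1 is its product over the sum, 0.009800/0.18000 = 0.054.

Posterior probability ≈ 0.054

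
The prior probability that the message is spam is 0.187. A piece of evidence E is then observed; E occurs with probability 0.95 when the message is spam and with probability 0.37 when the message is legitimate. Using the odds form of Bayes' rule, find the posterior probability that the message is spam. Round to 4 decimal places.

Prior odds = 0.187/(1−0.187) = 0.23001. In log-odds, ln(0.23001) = -1.4696.
Add log likelihood ratio: ln(2.5676) = 0.94296.
Posterior log-odds = -0.52666, so posterior odds = exp(-0.52666) = 0.59057. Converting, P(H|E) = 0.59057/1.5906 = 0.3713.

Posterior probability ≈ 0.3713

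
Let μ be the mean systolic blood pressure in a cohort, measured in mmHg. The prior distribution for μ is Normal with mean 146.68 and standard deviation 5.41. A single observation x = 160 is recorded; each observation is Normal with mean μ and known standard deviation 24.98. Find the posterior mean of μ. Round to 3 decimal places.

Posterior mean ≈ 147.277

Prior precision 1/τ₀² = 1/5.41² = 0.0341669; data precision n/σ² = 1/24.98² = 0.00160256.
Posterior precision = 0.0341669 + 0.00160256 = 0.0357695.
Posterior mean = (0.0341669·146.68 + 0.00160256·160) / 0.0357695 = 147.277.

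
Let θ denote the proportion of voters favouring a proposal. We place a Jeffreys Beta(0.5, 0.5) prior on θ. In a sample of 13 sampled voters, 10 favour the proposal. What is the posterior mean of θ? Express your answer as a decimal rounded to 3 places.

Observing 10 successes and 3 failures updates Beta(0.5, 0.5) by adding the success and failure counts to the two shape parameters: α = 0.5+10 = 10.5, β = 0.5+3 = 3.5.
E[θ | data] = 10.5/(10.5+3.5) = 0.750.

Posterior mean ≈ 0.750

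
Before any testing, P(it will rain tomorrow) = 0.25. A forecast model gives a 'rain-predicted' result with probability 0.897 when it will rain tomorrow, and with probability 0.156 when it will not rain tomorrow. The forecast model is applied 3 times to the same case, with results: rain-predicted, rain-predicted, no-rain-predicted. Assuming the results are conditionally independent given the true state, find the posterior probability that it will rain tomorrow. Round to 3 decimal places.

Let H be the event that it will rain tomorrow; start with P(H) = 0.25. P('rain-predicted'|H) = 0.897, P('rain-predicted'|¬H) = 0.156.
Update on result 1 ('rain-predicted'): P(H) ← 0.897·0.2500 / (0.897·0.2500 + 0.156·0.7500) = 0.22425/0.34125 = 0.6571.
Update on result 2 ('rain-predicted'): P(H) ← 0.897·0.6571 / (0.897·0.6571 + 0.156·0.3429) = 0.58946/0.64294 = 0.9168.
Update on result 3 ('no-rain-predicted'): P(H) ← 0.103·0.9168 / (0.103·0.9168 + 0.844·0.0832) = 0.094432/0.16464 = 0.5736.

Posterior P(H) ≈ 0.574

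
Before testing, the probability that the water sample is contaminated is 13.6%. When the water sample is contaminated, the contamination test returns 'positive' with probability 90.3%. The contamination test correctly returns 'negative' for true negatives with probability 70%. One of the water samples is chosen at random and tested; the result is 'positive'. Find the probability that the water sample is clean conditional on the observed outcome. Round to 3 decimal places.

Write H for 'the water sample is contaminated'. Prior odds H:¬H = 0.136/0.864 = 0.15741. For the 'positive' outcome, the likelihood ratio is 0.903/0.3 = 3.0100.
Posterior odds = 0.15741 × 3.0100 = 0.47380, so P(H|E) = 0.47380/(1+0.47380) = 0.321. Then P(¬H|E) = 1 − 0.321 = 0.679.

P(¬H | E) ≈ 0.679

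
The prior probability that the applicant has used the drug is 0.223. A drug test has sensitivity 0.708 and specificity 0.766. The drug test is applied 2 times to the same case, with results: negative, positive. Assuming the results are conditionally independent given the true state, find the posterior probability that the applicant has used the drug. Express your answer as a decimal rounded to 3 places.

Let H be the event that the applicant has used the drug; start with P(H) = 0.223. P('positive'|H) = 0.708, P('positive'|¬H) = 0.234.
Update on result 1 ('negative'): P(H) ← 0.292·0.2230 / (0.292·0.2230 + 0.766·0.7770) = 0.065116/0.66030 = 0.0986.
Update on result 2 ('positive'): P(H) ← 0.708·0.0986 / (0.708·0.0986 + 0.234·0.9014) = 0.069820/0.28074 = 0.2487.

Posterior P(H) ≈ 0.249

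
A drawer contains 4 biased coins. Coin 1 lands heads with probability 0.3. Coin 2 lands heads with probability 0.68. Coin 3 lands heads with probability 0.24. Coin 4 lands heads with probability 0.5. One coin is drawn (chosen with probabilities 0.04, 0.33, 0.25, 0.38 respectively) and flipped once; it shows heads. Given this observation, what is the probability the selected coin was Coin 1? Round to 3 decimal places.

Posterior probability ≈ 0.025

P(heads|C1) = 0.3; P(heads|C2) = 0.68; P(heads|C3) = 0.24; P(heads|C4) = 0.5.
Prior × likelihood for each source: 0.04·0.3=0.01200, 0.33·0.68=0.2244, 0.25·0.24=0.06000, 0.38·0.5=0.1900. Summing gives P(heads) = 0.48640.
P(Coin 1 | heads) = 0.01200 / 0.48640 = 0.025.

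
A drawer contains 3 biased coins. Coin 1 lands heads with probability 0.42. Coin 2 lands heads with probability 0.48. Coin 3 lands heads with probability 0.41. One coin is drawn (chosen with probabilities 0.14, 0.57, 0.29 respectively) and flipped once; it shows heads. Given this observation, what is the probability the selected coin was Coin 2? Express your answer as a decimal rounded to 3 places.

Posterior probability ≈ 0.606

Tabulate prior·likelihood by source: [1] prior 0.14, lik 0.42, product 0.05880; [2] prior 0.57, lik 0.48, product 0.2736; [3] prior 0.29, lik 0.41, product 0.1189.
Normalizing constant = 0.45130; the posterior for Coin 2 is its product over the sum, 0.2736/0.45130 = 0.606.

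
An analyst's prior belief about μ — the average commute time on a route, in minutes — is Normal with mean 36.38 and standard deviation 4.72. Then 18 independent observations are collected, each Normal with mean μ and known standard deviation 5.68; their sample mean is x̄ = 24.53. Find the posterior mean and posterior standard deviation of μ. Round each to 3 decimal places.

Posterior mean ≈ 25.412; posterior SD ≈ 1.288

With known σ, the Normal prior is conjugate. Weight on the data is w = (n/σ²)/(n/σ² + 1/τ₀²) = 0.557925/(0.557925+0.0448865) = 0.92554.
Posterior mean = w·x̄ + (1−w)·μ₀ = 0.92554·24.53 + 0.074462·36.38 = 25.412. Posterior variance = 1/(0.557925+0.0448865) = 1.65889, so SD = 1.288.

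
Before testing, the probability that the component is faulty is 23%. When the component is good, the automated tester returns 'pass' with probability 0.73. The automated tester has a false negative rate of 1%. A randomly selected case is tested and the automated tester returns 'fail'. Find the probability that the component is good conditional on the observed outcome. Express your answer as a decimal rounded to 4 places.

P(¬H | E) ≈ 0.4773

Write H for 'the component is faulty'. Prior odds H:¬H = 0.23/0.77 = 0.29870. For the 'fail' outcome, the likelihood ratio is 0.99/0.27 = 3.6667.
Posterior odds = 0.29870 × 3.6667 = 1.0952, so P(H|E) = 1.0952/(1+1.0952) = 0.5227. Then P(¬H|E) = 1 − 0.5227 = 0.4773.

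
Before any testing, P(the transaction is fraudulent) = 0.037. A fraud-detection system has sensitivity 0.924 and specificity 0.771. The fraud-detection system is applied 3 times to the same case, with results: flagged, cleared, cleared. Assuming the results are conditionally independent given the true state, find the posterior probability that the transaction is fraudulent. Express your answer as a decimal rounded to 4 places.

With H the event that the transaction is fraudulent, the joint likelihood of the observed sequence is P(data|H) = 0.924·0.076·0.076 = 0.0053370 and P(data|¬H) = 0.229·0.771·0.771 = 0.13613.
Bayes: P(H|data) = 0.037·0.0053370 / (0.037·0.0053370 + 0.963·0.13613) = 0.00019747/0.13129 = 0.0015.

Posterior P(H) ≈ 0.0015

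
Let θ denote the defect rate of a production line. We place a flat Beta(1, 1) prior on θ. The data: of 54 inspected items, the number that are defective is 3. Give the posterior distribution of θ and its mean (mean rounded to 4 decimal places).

Posterior: Beta(4, 52); mean ≈ 0.0714

Observing 3 successes and 51 failures updates Beta(1, 1) by adding the success and failure counts to the two shape parameters: α = 1+3 = 4, β = 1+51 = 52.
Posterior mean = α/(α+β) = 4/56 = 0.0714.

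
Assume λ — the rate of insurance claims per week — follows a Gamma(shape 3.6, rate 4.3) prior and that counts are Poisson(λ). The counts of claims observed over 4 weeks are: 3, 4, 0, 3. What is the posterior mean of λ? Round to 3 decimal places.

Total count ∑xᵢ = 10 over n = 4 weeks.
Gamma is conjugate to the Poisson likelihood: posterior is Gamma(shape = 3.6+10 = 13.6, rate = 4.3+4 = 8.3).
Posterior mean = shape/rate = 13.6/8.3 = 1.639.

Posterior mean ≈ 1.639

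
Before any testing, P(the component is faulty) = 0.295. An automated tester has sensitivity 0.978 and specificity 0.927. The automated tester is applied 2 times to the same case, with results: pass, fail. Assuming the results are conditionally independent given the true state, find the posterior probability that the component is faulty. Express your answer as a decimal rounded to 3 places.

Posterior P(H) ≈ 0.117

With H the event that the component is faulty, the joint likelihood of the observed sequence is P(data|H) = 0.022·0.978 = 0.021516 and P(data|¬H) = 0.927·0.073 = 0.067671.
Bayes: P(H|data) = 0.295·0.021516 / (0.295·0.021516 + 0.705·0.067671) = 0.0063472/0.054055 = 0.1174.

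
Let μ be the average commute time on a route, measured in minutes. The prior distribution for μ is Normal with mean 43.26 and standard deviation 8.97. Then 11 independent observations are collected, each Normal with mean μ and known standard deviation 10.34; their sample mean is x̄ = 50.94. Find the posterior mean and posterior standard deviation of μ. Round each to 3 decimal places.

Prior precision 1/τ₀² = 1/8.97² = 0.0124284; data precision n/σ² = 11/10.34² = 0.102885.
Posterior precision = 0.0124284 + 0.102885 = 0.115313, giving posterior SD = 1/√0.115313 = 2.945.
Posterior mean = (0.0124284·43.26 + 0.102885·50.94) / 0.115313 = 50.112.

Posterior mean ≈ 50.112; posterior SD ≈ 2.945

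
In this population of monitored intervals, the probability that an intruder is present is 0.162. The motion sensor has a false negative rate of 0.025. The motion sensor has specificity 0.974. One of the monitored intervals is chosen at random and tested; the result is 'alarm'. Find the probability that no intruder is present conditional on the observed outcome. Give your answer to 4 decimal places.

P(¬H | E) ≈ 0.1212

Write H for 'an intruder is present'. Prior odds H:¬H = 0.162/0.838 = 0.19332. For the 'alarm' outcome, the likelihood ratio is 0.975/0.026 = 37.500.
Posterior odds = 0.19332 × 37.500 = 7.2494, so P(H|E) = 7.2494/(1+7.2494) = 0.8788. Then P(¬H|E) = 1 − 0.8788 = 0.1212.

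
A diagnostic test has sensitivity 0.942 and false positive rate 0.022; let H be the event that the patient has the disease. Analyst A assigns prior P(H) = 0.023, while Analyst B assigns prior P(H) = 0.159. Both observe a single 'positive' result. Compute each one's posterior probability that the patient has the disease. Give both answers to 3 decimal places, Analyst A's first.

Analyst A: 0.502; Analyst B: 0.890

The likelihood ratio for a 'positive' result is 0.942/0.022 = 42.818.
Analyst A: prior odds 0.023/0.977 = 0.023541; posterior odds 1.0080; posterior probability 0.502.
Analyst B: prior odds 0.159/0.841 = 0.18906; posterior odds 8.0952; posterior probability 0.890.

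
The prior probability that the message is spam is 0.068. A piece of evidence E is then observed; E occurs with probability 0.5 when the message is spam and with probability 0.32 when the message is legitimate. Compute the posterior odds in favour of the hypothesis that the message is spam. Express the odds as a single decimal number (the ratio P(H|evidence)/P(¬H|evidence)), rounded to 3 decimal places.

Prior odds = 0.068/(1−0.068) = 0.072961. In log-odds, ln(0.072961) = -2.6178.
Add log likelihood ratio: ln(1.5625) = 0.44629.
Posterior log-odds = -2.1715, so posterior odds = exp(-2.1715) = 0.11400.

Posterior odds ≈ 0.114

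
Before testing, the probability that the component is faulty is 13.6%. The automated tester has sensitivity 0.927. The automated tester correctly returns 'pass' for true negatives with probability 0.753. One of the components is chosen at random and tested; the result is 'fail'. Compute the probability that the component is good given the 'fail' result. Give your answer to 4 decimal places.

Let H be the event that the component is faulty. P(H) = 0.136, so P(¬H) = 0.864. With E the 'fail' result, P(E|H) = 0.927 and P(E|¬H) = 0.247.
P(E) = 0.927·0.136 + 0.247·0.864 = 0.12607 + 0.21341 = 0.33948.
By Bayes' theorem, P(H|E) = 0.12607 / 0.33948 = 0.3714. Hence P(¬H|E) = 1 − 0.3714 = 0.6286.

P(¬H | E) ≈ 0.6286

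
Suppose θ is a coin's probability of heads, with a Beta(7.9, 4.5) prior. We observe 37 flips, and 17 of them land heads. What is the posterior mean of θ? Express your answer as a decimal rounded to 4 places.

The binomial likelihood is conjugate to the Beta prior: with 17 successes and 20 failures, the posterior is Beta(7.9+17, 4.5+20) = Beta(24.9, 24.5).
E[θ | data] = 24.9/(24.9+24.5) = 0.5040.

Posterior mean ≈ 0.5040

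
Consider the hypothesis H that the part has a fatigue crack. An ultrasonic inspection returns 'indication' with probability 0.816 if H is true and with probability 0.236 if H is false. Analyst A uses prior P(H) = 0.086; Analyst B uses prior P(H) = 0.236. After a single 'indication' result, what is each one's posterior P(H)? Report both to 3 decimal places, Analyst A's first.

The likelihood ratio for an 'indication' result is 0.816/0.236 = 3.4576.
Analyst A: prior odds 0.086/0.914 = 0.094092; posterior odds 0.32533; posterior probability 0.245.
Analyst B: prior odds 0.236/0.764 = 0.30890; posterior odds 1.0681; posterior probability 0.516.

Analyst A: 0.245; Analyst B: 0.516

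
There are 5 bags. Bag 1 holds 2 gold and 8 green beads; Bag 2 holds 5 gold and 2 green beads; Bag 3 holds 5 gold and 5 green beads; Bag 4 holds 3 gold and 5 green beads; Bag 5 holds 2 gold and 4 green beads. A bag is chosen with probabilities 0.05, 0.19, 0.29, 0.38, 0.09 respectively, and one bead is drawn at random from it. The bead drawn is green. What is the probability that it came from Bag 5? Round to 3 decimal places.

Posterior probability ≈ 0.112

P(green|Bag 1) = 0.8; P(green|Bag 2) = 0.2857; P(green|Bag 3) = 0.5; P(green|Bag 4) = 0.625; P(green|Bag 5) = 0.6667.
Prior × likelihood for each source: 0.05·0.8=0.04000, 0.19·0.2857=0.05429, 0.29·0.5=0.1450, 0.38·0.625=0.2375, 0.09·0.6667=0.06000. Summing gives P(green) = 0.53679.
P(Bag 5 | green) = 0.06000 / 0.53679 = 0.112.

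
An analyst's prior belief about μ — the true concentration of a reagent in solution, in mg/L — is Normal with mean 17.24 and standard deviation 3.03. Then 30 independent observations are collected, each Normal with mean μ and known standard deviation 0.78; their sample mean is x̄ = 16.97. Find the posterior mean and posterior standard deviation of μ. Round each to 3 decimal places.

Posterior mean ≈ 16.971; posterior SD ≈ 0.142

With known σ, the Normal prior is conjugate. Weight on the data is w = (n/σ²)/(n/σ² + 1/τ₀²) = 49.3097/(49.3097+0.108922) = 0.99780.
Posterior mean = w·x̄ + (1−w)·μ₀ = 0.99780·16.97 + 0.0022041·17.24 = 16.971. Posterior variance = 1/(49.3097+0.108922) = 0.0202353, so SD = 0.142.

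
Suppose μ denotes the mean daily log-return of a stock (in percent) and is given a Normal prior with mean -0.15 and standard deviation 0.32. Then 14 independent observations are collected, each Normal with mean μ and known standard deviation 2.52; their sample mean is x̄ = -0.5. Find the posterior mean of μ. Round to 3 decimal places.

Prior precision 1/τ₀² = 1/0.32² = 9.76562; data precision n/σ² = 14/2.52² = 2.20459.
Posterior precision = 9.76562 + 2.20459 = 11.9702.
Posterior mean = (9.76562·-0.15 + 2.20459·-0.5) / 11.9702 = -0.214.

Posterior mean ≈ -0.214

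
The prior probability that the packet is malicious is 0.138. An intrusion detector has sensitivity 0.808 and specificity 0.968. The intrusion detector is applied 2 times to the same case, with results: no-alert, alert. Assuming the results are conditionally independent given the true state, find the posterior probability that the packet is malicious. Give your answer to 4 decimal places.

Posterior P(H) ≈ 0.4450

With H the event that the packet is malicious, the joint likelihood of the observed sequence is P(data|H) = 0.192·0.808 = 0.15514 and P(data|¬H) = 0.968·0.032 = 0.030976.
Bayes: P(H|data) = 0.138·0.15514 / (0.138·0.15514 + 0.862·0.030976) = 0.021409/0.048110 = 0.4450.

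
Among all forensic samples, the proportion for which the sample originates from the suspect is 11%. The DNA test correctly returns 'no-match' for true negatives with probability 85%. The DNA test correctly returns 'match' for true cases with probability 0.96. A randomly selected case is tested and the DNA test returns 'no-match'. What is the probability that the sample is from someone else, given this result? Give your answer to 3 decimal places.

P(¬H | E) ≈ 0.994

Write H for 'the sample originates from the suspect'. Prior odds H:¬H = 0.11/0.89 = 0.12360. For the 'no-match' outcome, the likelihood ratio is 0.04/0.85 = 0.047059.
Posterior odds = 0.12360 × 0.047059 = 0.0058163, so P(H|E) = 0.0058163/(1+0.0058163) = 0.006. Then P(¬H|E) = 1 − 0.006 = 0.994.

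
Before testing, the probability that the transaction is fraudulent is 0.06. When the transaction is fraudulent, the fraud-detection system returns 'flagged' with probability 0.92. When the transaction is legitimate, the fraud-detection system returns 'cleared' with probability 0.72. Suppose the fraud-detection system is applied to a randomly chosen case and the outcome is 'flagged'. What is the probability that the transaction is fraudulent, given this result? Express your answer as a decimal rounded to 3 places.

P(H | E) ≈ 0.173

Let H be the event that the transaction is fraudulent. P(H) = 0.06, so P(¬H) = 0.94. With E the 'flagged' result, P(E|H) = 0.92 and P(E|¬H) = 0.28.
P(E) = 0.92·0.06 + 0.28·0.94 = 0.055200 + 0.26320 = 0.31840.
By Bayes' theorem, P(H|E) = 0.055200 / 0.31840 = 0.173.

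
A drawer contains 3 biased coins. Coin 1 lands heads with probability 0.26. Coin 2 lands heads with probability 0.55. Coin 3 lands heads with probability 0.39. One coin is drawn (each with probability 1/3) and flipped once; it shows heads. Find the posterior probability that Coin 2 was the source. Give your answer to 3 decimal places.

Tabulate prior·likelihood by source: [1] prior 0.333333, lik 0.26, product 0.08667; [2] prior 0.333333, lik 0.55, product 0.1833; [3] prior 0.333333, lik 0.39, product 0.1300.
Normalizing constant = 0.40000; the posterior for Coin 2 is its product over the sum, 0.1833/0.40000 = 0.458.

Posterior probability ≈ 0.458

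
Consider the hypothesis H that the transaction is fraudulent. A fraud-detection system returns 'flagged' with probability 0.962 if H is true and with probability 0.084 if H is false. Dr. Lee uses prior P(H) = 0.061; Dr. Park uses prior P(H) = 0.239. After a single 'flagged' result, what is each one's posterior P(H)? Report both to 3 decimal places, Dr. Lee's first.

Dr. Lee: 0.427; Dr. Park: 0.782

P('+'|H) = 0.962, P('+'|¬H) = 0.084.
Dr. Lee: numerator 0.962·0.061 = 0.058682; evidence = 0.058682+0.084·0.939 = 0.13756; posterior = 0.427.
Dr. Park: numerator 0.962·0.239 = 0.22992; evidence = 0.22992+0.084·0.761 = 0.29384; posterior = 0.782.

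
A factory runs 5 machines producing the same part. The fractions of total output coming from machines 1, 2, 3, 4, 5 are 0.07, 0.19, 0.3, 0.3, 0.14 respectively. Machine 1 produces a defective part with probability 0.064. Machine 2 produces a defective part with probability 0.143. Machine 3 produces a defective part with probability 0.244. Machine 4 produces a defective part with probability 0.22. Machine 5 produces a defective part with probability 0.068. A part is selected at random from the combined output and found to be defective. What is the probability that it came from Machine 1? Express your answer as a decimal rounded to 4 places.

Posterior probability ≈ 0.0248

P(defective|M1) = 0.064; P(defective|M2) = 0.143; P(defective|M3) = 0.244; P(defective|M4) = 0.22; P(defective|M5) = 0.068.
Prior × likelihood for each source: 0.07·0.064=0.004480, 0.19·0.143=0.02717, 0.3·0.244=0.07320, 0.3·0.22=0.06600, 0.14·0.068=0.009520. Summing gives P(defective) = 0.18037.
P(Machine 1 | defective) = 0.004480 / 0.18037 = 0.0248.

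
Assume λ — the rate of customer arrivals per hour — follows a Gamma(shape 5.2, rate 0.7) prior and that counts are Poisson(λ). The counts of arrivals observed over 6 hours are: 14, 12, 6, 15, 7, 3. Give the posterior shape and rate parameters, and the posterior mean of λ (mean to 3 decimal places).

Posterior: Gamma(shape=62.2, rate=6.7); mean ≈ 9.284

Total count ∑xᵢ = 57 over n = 6 hours.
Gamma is conjugate to the Poisson likelihood: posterior is Gamma(shape = 5.2+57 = 62.2, rate = 0.7+6 = 6.7).
E[λ | data] = 62.2/6.7 = 9.284.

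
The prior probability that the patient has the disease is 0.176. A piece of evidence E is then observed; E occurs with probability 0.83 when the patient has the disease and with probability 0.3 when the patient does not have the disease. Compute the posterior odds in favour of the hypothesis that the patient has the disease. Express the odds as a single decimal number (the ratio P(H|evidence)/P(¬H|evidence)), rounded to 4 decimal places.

Posterior odds ≈ 0.5909

Prior odds = 0.176/(1−0.176) = 0.21359. In log-odds, ln(0.21359) = -1.5437.
Add log likelihood ratio: ln(2.7667) = 1.0176.
Posterior log-odds = -0.52604, so posterior odds = exp(-0.52604) = 0.59094.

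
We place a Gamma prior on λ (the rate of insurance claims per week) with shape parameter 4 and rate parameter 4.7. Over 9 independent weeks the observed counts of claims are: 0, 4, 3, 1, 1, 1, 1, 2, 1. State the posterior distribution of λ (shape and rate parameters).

The Poisson likelihood adds the total count to the shape and the number of exposure periods to the rate. Here ∑xᵢ = 14 and n = 9, so shape 4→18 and rate 4.7→13.7.

Posterior: Gamma(shape=18, rate=13.7)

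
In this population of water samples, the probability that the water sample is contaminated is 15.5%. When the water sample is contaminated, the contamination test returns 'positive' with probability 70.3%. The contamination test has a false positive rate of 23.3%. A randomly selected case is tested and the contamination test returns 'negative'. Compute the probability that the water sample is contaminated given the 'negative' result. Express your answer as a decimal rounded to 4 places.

Write H for 'the water sample is contaminated'. Prior odds H:¬H = 0.155/0.845 = 0.18343. For the 'negative' outcome, the likelihood ratio is 0.297/0.767 = 0.38722.
Posterior odds = 0.18343 × 0.38722 = 0.071029, so P(H|E) = 0.071029/(1+0.071029) = 0.0663.

P(H | E) ≈ 0.0663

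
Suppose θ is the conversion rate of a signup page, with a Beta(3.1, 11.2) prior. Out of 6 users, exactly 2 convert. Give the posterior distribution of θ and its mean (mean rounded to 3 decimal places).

Observing 2 successes and 4 failures updates Beta(3.1, 11.2) by adding the success and failure counts to the two shape parameters: α = 3.1+2 = 5.1, β = 11.2+4 = 15.2.
Posterior mean = α/(α+β) = 5.1/20.3 = 0.251.

Posterior: Beta(5.1, 15.2); mean ≈ 0.251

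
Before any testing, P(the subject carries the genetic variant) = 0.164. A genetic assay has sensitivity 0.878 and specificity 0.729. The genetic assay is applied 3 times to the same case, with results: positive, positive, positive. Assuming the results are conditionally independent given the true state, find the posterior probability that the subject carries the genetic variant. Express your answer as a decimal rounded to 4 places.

Posterior P(H) ≈ 0.8696

Let H be the event that the subject carries the genetic variant; start with P(H) = 0.164. P('positive'|H) = 0.878, P('positive'|¬H) = 0.271.
Update on result 1 ('positive'): P(H) ← 0.878·0.1640 / (0.878·0.1640 + 0.271·0.8360) = 0.14399/0.37055 = 0.3886.
Update on result 2 ('positive'): P(H) ← 0.878·0.3886 / (0.878·0.3886 + 0.271·0.6114) = 0.34118/0.50688 = 0.6731.
Update on result 3 ('positive'): P(H) ← 0.878·0.6731 / (0.878·0.6731 + 0.271·0.3269) = 0.59099/0.67958 = 0.8696.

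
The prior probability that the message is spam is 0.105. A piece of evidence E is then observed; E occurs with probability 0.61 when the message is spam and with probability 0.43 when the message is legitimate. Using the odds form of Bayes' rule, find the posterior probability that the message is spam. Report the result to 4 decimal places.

Posterior probability ≈ 0.1427

Prior odds = 0.105/(1−0.105) = 0.11732. In log-odds, ln(0.11732) = -2.1429.
Add log likelihood ratio: ln(1.4186) = 0.34967.
Posterior log-odds = -1.7932, so posterior odds = exp(-1.7932) = 0.16643. Converting, P(H|E) = 0.16643/1.1664 = 0.1427.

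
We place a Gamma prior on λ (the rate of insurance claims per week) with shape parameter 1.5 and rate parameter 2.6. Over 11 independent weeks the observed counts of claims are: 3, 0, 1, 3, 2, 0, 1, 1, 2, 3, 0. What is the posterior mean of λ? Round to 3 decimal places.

Posterior mean ≈ 1.287

The Poisson likelihood adds the total count to the shape and the number of exposure periods to the rate. Here ∑xᵢ = 16 and n = 11, so shape 1.5→17.5 and rate 2.6→13.6.
Posterior mean = shape/rate = 17.5/13.6 = 1.287.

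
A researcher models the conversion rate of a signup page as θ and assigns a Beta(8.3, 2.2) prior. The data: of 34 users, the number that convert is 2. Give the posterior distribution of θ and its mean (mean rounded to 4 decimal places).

Posterior: Beta(10.3, 34.2); mean ≈ 0.2315

Observing 2 successes and 32 failures updates Beta(8.3, 2.2) by adding the success and failure counts to the two shape parameters: α = 8.3+2 = 10.3, β = 2.2+32 = 34.2.
Posterior mean = α/(α+β) = 10.3/44.5 = 0.2315.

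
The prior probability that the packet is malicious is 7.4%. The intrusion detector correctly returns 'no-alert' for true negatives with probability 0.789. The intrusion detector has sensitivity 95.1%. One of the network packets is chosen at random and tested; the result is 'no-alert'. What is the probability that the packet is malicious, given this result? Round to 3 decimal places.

P(H | E) ≈ 0.005

Write H for 'the packet is malicious'. Prior odds H:¬H = 0.074/0.926 = 0.079914. For the 'no-alert' outcome, the likelihood ratio is 0.049/0.789 = 0.062104.
Posterior odds = 0.079914 × 0.062104 = 0.0049629, so P(H|E) = 0.0049629/(1+0.0049629) = 0.005.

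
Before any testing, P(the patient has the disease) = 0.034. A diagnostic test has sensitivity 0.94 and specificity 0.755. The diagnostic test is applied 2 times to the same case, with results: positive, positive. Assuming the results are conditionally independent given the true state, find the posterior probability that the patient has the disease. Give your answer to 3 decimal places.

With H the event that the patient has the disease, the joint likelihood of the observed sequence is P(data|H) = 0.94·0.94 = 0.88360 and P(data|¬H) = 0.245·0.245 = 0.060025.
Bayes: P(H|data) = 0.034·0.88360 / (0.034·0.88360 + 0.966·0.060025) = 0.030042/0.088027 = 0.3413.

Posterior P(H) ≈ 0.341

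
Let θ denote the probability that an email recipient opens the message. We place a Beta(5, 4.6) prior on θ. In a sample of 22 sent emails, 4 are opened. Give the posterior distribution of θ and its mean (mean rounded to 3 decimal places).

The binomial likelihood is conjugate to the Beta prior: with 4 successes and 18 failures, the posterior is Beta(5+4, 4.6+18) = Beta(9, 22.6).
E[θ | data] = 9/(9+22.6) = 0.285.

Posterior: Beta(9, 22.6); mean ≈ 0.285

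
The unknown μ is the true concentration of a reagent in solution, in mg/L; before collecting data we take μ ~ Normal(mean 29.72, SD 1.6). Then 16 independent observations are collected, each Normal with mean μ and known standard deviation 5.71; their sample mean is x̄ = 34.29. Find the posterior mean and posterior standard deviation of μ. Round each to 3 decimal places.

With known σ, the Normal prior is conjugate. Weight on the data is w = (n/σ²)/(n/σ² + 1/τ₀²) = 0.490736/(0.490736+0.390625) = 0.55679.
Posterior mean = w·x̄ + (1−w)·μ₀ = 0.55679·34.29 + 0.44321·29.72 = 32.265. Posterior variance = 1/(0.490736+0.390625) = 1.13461, so SD = 1.065.

Posterior mean ≈ 32.265; posterior SD ≈ 1.065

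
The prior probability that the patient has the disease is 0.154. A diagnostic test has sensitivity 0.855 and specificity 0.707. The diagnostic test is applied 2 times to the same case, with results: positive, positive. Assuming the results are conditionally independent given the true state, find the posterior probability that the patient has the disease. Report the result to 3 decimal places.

Let H be the event that the patient has the disease; start with P(H) = 0.154. P('positive'|H) = 0.855, P('positive'|¬H) = 0.293.
Update on result 1 ('positive'): P(H) ← 0.855·0.1540 / (0.855·0.1540 + 0.293·0.8460) = 0.13167/0.37955 = 0.3469.
Update on result 2 ('positive'): P(H) ← 0.855·0.3469 / (0.855·0.3469 + 0.293·0.6531) = 0.29661/0.48796 = 0.6079.

Posterior P(H) ≈ 0.608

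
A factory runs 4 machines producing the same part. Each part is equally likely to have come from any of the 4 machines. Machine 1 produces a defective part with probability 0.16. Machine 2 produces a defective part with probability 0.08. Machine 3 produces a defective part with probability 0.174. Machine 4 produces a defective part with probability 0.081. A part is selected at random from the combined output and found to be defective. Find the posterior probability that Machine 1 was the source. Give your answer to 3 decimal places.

Tabulate prior·likelihood by source: [1] prior 0.25, lik 0.16, product 0.04000; [2] prior 0.25, lik 0.08, product 0.02000; [3] prior 0.25, lik 0.174, product 0.04350; [4] prior 0.25, lik 0.081, product 0.02025.
Normalizing constant = 0.12375; the posterior for Machine 1 is its product over the sum, 0.04000/0.12375 = 0.323.

Posterior probability ≈ 0.323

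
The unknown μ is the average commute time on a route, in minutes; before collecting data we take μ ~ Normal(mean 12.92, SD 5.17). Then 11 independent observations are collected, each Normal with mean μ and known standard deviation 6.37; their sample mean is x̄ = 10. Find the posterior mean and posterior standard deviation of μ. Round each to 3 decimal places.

Posterior mean ≈ 10.354; posterior SD ≈ 1.800

With known σ, the Normal prior is conjugate. Weight on the data is w = (n/σ²)/(n/σ² + 1/τ₀²) = 0.271090/(0.271090+0.0374127) = 0.87873.
Posterior mean = w·x̄ + (1−w)·μ₀ = 0.87873·10 + 0.12127·12.92 = 10.354. Posterior variance = 1/(0.271090+0.0374127) = 3.24146, so SD = 1.800.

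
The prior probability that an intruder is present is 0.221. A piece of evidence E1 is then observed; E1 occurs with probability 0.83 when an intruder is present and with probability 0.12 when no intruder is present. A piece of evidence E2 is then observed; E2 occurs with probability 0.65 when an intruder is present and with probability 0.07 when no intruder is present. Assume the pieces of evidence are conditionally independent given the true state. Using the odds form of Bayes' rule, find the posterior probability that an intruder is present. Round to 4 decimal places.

Prior odds = 0.221/(1−0.221) = 0.28370.
Likelihood ratio for E1 = 0.83/0.12 = 6.9167.
Likelihood ratio for E2 = 0.65/0.07 = 9.2857.
Posterior odds = prior odds × LR₁ × LR₂ = 18.221.
Posterior probability = odds/(1+odds) = 18.221/19.221 = 0.9480.

Posterior probability ≈ 0.9480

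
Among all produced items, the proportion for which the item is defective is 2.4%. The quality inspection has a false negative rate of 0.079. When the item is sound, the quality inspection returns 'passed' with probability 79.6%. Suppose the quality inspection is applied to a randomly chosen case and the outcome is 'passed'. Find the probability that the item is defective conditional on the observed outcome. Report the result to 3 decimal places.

P(H | E) ≈ 0.002

Let H be the event that the item is defective. P(H) = 0.024, so P(¬H) = 0.976. With E the 'passed' result, P(E|H) = 0.079 and P(E|¬H) = 0.796.
P(E) = 0.079·0.024 + 0.796·0.976 = 0.0018960 + 0.77690 = 0.77879.
By Bayes' theorem, P(H|E) = 0.0018960 / 0.77879 = 0.002.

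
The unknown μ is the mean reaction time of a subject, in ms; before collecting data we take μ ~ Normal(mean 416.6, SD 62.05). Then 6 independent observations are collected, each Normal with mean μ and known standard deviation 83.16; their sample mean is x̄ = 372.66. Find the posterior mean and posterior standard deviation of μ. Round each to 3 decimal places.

With known σ, the Normal prior is conjugate. Weight on the data is w = (n/σ²)/(n/σ² + 1/τ₀²) = 0.00086761/(0.00086761+0.00025973) = 0.76961.
Posterior mean = w·x̄ + (1−w)·μ₀ = 0.76961·372.66 + 0.23039·416.6 = 382.783. Posterior variance = 1/(0.00086761+0.00025973) = 887.050, so SD = 29.783.

Posterior mean ≈ 382.783; posterior SD ≈ 29.783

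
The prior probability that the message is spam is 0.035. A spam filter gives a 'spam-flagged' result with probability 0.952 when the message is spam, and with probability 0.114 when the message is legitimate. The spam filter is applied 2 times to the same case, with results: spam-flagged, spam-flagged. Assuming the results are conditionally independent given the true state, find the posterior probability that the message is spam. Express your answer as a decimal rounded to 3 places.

Posterior P(H) ≈ 0.717

With H the event that the message is spam, the joint likelihood of the observed sequence is P(data|H) = 0.952·0.952 = 0.90630 and P(data|¬H) = 0.114·0.114 = 0.012996.
Bayes: P(H|data) = 0.035·0.90630 / (0.035·0.90630 + 0.965·0.012996) = 0.031721/0.044262 = 0.7167.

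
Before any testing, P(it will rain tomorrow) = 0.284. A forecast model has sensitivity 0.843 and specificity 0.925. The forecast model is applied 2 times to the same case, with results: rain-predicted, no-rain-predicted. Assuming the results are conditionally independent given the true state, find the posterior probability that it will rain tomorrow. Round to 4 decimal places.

Posterior P(H) ≈ 0.4308

Let H be the event that it will rain tomorrow; start with P(H) = 0.284. P('rain-predicted'|H) = 0.843, P('rain-predicted'|¬H) = 0.075.
Update on result 1 ('rain-predicted'): P(H) ← 0.843·0.2840 / (0.843·0.2840 + 0.075·0.7160) = 0.23941/0.29311 = 0.8168.
Update on result 2 ('no-rain-predicted'): P(H) ← 0.157·0.8168 / (0.157·0.8168 + 0.925·0.1832) = 0.12824/0.29770 = 0.4308.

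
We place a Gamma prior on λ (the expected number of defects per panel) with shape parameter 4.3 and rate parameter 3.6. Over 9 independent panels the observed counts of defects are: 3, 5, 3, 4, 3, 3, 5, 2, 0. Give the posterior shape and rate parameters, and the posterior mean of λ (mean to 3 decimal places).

The Poisson likelihood adds the total count to the shape and the number of exposure periods to the rate. Here ∑xᵢ = 28 and n = 9, so shape 4.3→32.3 and rate 3.6→12.6.
Posterior mean = shape/rate = 32.3/12.6 = 2.563.

Posterior: Gamma(shape=32.3, rate=12.6); mean ≈ 2.563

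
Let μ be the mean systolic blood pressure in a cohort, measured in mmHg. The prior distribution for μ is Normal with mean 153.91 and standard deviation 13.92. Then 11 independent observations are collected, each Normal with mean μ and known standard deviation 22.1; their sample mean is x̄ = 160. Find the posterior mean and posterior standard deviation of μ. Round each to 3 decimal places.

Prior precision 1/τ₀² = 1/13.92² = 0.00516085; data precision n/σ² = 11/22.1² = 0.0225221.
Posterior precision = 0.00516085 + 0.0225221 = 0.0276829, giving posterior SD = 1/√0.0276829 = 6.010.
Posterior mean = (0.00516085·153.91 + 0.0225221·160) / 0.0276829 = 158.865.

Posterior mean ≈ 158.865; posterior SD ≈ 6.010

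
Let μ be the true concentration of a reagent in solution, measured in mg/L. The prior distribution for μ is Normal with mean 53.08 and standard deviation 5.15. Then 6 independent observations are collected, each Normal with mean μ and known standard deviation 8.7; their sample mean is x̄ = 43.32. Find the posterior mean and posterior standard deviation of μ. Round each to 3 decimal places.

Posterior mean ≈ 46.466; posterior SD ≈ 2.924

Prior precision 1/τ₀² = 1/5.15² = 0.0377038; data precision n/σ² = 6/8.7² = 0.0792707.
Posterior precision = 0.0377038 + 0.0792707 = 0.116975, giving posterior SD = 1/√0.116975 = 2.924.
Posterior mean = (0.0377038·53.08 + 0.0792707·43.32) / 0.116975 = 46.466.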